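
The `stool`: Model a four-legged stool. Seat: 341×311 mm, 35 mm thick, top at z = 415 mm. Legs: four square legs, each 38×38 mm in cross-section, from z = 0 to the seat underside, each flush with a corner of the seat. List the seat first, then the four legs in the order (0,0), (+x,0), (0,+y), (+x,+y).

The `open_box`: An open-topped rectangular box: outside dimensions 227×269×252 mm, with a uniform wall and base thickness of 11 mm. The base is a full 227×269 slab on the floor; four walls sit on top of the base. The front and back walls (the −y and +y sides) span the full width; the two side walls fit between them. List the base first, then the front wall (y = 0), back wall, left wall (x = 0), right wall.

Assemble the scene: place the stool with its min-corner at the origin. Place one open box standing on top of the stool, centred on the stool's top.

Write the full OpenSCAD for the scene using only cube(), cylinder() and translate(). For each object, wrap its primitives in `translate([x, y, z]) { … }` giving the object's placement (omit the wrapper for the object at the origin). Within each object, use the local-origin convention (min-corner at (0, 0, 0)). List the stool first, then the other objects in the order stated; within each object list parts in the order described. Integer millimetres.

translate([0, 0, 380]) cube([341, 311, 35]);
cube([38, 38, 380]);
translate([303, 0, 0]) cube([38, 38, 380]);
translate([0, 273, 0]) cube([38, 38, 380]);
translate([303, 273, 0]) cube([38, 38, 380]);
translate([57, 21, 415]) {
  cube([227, 269, 11]);
  translate([0, 0, 11]) cube([227, 11, 241]);
  translate([0, 258, 11]) cube([227, 11, 241]);
  translate([0, 11, 11]) cube([11, 247, 241]);
  translate([216, 11, 11]) cube([11, 247, 241]);
}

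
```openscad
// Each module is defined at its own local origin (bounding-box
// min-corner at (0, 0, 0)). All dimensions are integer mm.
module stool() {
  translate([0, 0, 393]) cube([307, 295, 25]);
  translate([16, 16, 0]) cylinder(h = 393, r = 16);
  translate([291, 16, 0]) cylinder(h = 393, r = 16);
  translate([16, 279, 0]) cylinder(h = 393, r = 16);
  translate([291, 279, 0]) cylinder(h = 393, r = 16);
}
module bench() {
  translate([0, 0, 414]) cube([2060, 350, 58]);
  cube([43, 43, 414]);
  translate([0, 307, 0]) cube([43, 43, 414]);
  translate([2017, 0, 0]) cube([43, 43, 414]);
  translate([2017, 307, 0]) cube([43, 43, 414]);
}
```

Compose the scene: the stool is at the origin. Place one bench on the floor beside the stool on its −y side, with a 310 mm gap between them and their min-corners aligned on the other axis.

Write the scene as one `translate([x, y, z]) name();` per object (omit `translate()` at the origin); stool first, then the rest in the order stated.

stool();
translate([0, -660, 0]) bench();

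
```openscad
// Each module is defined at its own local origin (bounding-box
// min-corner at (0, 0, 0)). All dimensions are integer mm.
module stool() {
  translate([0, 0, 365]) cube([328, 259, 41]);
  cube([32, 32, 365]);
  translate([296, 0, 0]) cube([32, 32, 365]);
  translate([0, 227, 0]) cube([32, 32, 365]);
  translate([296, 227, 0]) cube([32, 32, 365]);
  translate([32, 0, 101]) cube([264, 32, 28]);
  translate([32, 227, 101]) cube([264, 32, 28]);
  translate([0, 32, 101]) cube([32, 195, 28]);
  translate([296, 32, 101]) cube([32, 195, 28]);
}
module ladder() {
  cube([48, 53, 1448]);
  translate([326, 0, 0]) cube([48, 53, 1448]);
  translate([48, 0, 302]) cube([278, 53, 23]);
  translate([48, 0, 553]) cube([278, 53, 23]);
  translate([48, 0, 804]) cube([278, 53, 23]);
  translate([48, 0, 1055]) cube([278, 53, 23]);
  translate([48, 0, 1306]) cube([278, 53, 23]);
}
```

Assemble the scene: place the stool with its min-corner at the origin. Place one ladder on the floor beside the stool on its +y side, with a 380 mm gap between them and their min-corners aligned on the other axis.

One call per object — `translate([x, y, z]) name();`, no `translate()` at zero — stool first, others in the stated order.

stool();
translate([0, 639, 0]) ladder();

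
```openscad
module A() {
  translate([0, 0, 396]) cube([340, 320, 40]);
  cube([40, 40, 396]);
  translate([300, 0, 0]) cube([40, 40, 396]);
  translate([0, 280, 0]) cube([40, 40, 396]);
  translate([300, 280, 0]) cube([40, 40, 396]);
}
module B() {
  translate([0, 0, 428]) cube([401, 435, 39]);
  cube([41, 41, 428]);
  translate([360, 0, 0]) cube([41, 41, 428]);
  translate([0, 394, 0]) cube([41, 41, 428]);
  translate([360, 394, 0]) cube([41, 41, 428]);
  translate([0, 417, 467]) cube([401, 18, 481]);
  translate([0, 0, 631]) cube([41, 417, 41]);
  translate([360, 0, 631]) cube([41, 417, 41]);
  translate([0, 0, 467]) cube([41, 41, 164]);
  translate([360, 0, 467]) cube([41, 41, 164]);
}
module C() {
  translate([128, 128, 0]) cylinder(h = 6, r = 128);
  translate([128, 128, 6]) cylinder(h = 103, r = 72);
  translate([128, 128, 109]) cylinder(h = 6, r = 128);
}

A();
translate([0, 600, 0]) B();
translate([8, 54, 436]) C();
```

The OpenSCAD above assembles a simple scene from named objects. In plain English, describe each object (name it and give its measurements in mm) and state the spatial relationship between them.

A is a simple wooden stool: a rectangular seat 340 mm (x) by 320 mm (y), 40 mm thick, top face at z = 436 mm, on four square legs, each 40×40 mm in cross-section. The legs rest on z = 0, each flush with a corner of the seat.

B is a chair: 401×435 mm seat, 39 mm thick, top at z = 467 mm, on four 41 mm square corner legs flush with the seat edges. A 18 mm thick backrest slab spans the full seat width, extending 481 mm above the seat top, its back face flush with the seat's +y edge. Two armrests of 41×41 mm section run along each side from the seat's front edge to the front of the backrest, top faces 205 mm above the seat top and outer faces flush with the seat's x-edges; a 41×41 mm post under the front of each armrest stands on the seat at the front corner.

C is a spool: two coaxial disc flanges of radius 128 mm and thickness 6 mm, joined by a core cylinder of radius 72 mm and height 103 mm. The lower flange rests on z = 0 and the three cylinders share a vertical axis.

The chair is on the floor beside the stool on its +y side. The spool is on top of the stool.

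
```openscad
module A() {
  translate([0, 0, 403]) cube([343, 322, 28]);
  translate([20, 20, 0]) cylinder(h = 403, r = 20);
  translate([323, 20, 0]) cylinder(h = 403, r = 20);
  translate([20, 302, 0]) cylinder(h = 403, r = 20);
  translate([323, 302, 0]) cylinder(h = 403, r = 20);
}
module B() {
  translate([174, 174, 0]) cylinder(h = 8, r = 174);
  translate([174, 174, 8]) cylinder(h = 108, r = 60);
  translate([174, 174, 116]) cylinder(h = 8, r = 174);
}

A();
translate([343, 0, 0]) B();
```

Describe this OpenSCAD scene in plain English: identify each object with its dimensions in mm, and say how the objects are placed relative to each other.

A is a simple wooden stool: a rectangular seat 343 mm (x) by 322 mm (y), 28 mm thick, top face at z = 431 mm, on four round legs, each 40 mm in diameter. The legs rest on z = 0, each leg's axis is inset half a diameter from the nearest pair of seat edges (so the leg's bounding box is flush with the corner).

B is a spool: two coaxial disc flanges of radius 174 mm and thickness 8 mm, joined by a core cylinder of radius 60 mm and height 108 mm. The lower flange rests on z = 0 and the three cylinders share a vertical axis.

The spool is against the stool's +x side, with their −y faces flush.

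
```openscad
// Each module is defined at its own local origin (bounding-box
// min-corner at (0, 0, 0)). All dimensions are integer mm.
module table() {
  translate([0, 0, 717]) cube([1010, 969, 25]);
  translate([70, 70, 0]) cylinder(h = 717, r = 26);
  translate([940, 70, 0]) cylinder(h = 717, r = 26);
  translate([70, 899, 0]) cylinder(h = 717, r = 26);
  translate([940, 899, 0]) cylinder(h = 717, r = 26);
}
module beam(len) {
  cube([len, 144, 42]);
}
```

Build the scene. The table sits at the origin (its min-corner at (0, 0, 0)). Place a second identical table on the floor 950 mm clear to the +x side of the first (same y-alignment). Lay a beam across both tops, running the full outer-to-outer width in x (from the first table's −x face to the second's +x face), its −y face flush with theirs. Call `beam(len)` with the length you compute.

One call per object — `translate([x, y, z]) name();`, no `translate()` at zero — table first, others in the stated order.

table();
translate([1960, 0, 0]) table();
translate([0, 0, 742]) beam(2970);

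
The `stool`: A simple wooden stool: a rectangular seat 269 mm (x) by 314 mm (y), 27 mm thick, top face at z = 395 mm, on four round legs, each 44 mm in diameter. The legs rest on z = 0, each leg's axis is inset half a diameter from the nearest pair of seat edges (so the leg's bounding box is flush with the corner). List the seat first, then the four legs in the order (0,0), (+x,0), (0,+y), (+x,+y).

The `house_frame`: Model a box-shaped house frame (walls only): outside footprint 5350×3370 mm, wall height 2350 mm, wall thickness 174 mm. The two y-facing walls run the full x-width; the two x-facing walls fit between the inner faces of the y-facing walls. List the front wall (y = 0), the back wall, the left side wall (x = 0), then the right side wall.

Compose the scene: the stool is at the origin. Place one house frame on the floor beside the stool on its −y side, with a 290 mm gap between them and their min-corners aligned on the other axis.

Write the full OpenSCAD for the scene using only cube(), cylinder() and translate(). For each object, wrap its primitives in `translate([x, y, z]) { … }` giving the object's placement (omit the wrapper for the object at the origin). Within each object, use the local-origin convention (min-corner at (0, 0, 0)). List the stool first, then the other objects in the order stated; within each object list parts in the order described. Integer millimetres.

translate([0, 0, 368]) cube([269, 314, 27]);
translate([22, 22, 0]) cylinder(h = 368, r = 22);
translate([247, 22, 0]) cylinder(h = 368, r = 22);
translate([22, 292, 0]) cylinder(h = 368, r = 22);
translate([247, 292, 0]) cylinder(h = 368, r = 22);
translate([0, -3660, 0]) {
  cube([5350, 174, 2350]);
  translate([0, 3196, 0]) cube([5350, 174, 2350]);
  translate([0, 174, 0]) cube([174, 3022, 2350]);
  translate([5176, 174, 0]) cube([174, 3022, 2350]);
}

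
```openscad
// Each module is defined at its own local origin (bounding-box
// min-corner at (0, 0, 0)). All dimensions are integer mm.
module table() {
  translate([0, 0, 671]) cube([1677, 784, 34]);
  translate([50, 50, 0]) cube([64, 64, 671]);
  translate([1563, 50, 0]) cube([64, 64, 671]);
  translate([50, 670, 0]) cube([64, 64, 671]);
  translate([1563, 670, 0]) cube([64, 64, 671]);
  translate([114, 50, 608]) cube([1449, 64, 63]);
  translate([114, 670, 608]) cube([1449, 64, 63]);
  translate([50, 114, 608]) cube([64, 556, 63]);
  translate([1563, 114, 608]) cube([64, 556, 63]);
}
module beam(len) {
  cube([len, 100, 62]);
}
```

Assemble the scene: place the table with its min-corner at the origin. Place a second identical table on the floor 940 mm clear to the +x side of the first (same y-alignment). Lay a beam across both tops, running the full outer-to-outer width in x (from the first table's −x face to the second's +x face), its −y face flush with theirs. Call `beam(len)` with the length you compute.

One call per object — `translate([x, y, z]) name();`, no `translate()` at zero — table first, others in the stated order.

table();
translate([2617, 0, 0]) table();
translate([0, 0, 705]) beam(4294);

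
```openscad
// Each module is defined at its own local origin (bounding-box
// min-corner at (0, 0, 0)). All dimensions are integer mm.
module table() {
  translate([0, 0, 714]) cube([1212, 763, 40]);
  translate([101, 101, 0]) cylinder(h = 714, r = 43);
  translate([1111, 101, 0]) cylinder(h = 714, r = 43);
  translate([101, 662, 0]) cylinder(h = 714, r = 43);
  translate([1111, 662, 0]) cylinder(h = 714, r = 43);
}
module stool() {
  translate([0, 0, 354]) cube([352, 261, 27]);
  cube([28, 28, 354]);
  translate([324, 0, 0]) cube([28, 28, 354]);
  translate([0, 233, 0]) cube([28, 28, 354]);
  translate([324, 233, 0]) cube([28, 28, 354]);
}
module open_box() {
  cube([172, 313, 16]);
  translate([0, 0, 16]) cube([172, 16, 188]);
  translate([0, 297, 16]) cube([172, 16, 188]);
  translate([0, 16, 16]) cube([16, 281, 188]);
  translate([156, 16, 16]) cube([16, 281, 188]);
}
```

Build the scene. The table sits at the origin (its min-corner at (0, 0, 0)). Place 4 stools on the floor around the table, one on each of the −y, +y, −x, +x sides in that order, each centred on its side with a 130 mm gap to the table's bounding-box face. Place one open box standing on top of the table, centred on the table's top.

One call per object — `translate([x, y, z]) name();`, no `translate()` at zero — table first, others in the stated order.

table();
translate([430, -391, 0]) stool();
translate([430, 893, 0]) stool();
translate([-482, 251, 0]) stool();
translate([1342, 251, 0]) stool();
translate([520, 225, 754]) open_box();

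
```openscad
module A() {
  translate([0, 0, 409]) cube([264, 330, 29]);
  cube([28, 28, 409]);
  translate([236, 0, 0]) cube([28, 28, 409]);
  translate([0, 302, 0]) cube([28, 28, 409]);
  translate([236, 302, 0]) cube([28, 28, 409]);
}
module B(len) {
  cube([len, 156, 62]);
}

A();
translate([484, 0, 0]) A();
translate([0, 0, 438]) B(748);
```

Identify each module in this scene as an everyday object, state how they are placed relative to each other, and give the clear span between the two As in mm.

A is a stool. B is a beam. A beam spans the tops of two stools. The clear span between the two stools is 220 mm.

Second stool starts at x = 484; first ends at x = 264; clear span = 484 − 264 = 220 mm.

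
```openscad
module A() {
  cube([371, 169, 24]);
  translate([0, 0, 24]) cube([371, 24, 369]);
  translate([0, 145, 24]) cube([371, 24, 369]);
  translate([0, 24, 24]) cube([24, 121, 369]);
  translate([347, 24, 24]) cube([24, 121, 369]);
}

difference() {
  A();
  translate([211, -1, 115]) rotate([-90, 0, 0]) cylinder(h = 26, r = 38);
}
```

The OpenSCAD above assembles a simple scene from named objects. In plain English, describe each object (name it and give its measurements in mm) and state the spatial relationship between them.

A is an open storage box with external size 371×169×393 mm and wall thickness 24 mm (the base is also 24 mm thick). The base covers the whole footprint; the four walls stand on the base, with the y-facing walls full-width and the x-facing walls fitting between their inner faces.

The open box has a circular hole of radius 38 mm through its front wall, centred at (x = 211, z = 115).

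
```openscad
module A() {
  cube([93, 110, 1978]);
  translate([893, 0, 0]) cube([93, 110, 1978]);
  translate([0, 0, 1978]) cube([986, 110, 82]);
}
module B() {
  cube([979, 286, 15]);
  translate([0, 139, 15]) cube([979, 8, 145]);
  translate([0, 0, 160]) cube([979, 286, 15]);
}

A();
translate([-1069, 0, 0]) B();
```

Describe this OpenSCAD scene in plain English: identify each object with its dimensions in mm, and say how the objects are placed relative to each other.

A is a door frame. The clear opening is 800 mm wide and 1978 mm high. Two 93 mm wide jambs, 110 mm deep, stand either side of the opening from the floor to the top of the opening. A 82 mm thick head sits across the top of both jambs, spanning the full outside width of the frame.

B is an I-beam lying along x, 979 mm long. Overall section height 175 mm. Two flanges 286 mm wide (y) and 15 mm thick, one on the floor and one at the top; a web 8 mm thick runs between them, centred on the flange width.

The I-beam is on the floor beside the door frame on its −x side.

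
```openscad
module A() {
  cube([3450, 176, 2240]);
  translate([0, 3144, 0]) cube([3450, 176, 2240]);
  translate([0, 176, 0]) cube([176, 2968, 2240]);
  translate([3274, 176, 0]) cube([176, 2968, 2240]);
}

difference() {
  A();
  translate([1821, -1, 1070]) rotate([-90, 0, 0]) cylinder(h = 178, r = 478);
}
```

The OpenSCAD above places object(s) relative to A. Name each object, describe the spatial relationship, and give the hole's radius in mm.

A is a house frame. The house frame has a circular hole through its front wall. The hole's radius is 478 mm.

The subtracted cylinder has r = 478 mm.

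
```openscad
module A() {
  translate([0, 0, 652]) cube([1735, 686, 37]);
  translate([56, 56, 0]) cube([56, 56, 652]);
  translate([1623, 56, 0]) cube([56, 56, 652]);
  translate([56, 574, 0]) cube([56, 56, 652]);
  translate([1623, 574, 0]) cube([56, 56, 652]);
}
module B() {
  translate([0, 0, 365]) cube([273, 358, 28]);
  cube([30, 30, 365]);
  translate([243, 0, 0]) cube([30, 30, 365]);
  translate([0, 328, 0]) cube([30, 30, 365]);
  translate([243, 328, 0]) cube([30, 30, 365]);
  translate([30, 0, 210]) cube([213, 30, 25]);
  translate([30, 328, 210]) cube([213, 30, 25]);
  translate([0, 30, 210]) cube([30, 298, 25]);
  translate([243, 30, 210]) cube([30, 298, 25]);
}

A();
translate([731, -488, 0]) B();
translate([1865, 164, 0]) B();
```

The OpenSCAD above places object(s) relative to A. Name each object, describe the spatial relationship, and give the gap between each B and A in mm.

A is a table. B is a stool. Two stools sit around the table at the −y, +x sides. The gap between each stool and the table is 130 mm.

Each stool's nearest face is 130 mm from the table's bounding box.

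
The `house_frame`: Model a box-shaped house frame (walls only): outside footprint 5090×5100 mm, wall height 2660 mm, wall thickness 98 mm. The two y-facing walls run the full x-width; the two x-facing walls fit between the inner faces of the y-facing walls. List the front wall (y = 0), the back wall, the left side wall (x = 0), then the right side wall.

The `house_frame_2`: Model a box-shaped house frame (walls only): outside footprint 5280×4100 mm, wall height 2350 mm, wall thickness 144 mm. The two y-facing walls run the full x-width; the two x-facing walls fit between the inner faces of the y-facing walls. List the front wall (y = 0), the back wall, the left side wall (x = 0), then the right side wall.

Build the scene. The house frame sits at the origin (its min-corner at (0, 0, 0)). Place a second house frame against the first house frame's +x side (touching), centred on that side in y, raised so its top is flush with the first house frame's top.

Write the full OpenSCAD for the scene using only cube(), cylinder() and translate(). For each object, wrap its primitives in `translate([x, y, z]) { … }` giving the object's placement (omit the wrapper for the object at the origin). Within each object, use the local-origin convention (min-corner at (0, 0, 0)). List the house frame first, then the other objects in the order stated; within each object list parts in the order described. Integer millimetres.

cube([5090, 98, 2660]);
translate([0, 5002, 0]) cube([5090, 98, 2660]);
translate([0, 98, 0]) cube([98, 4904, 2660]);
translate([4992, 98, 0]) cube([98, 4904, 2660]);
translate([5090, 500, 310]) {
  cube([5280, 144, 2350]);
  translate([0, 3956, 0]) cube([5280, 144, 2350]);
  translate([0, 144, 0]) cube([144, 3812, 2350]);
  translate([5136, 144, 0]) cube([144, 3812, 2350]);
}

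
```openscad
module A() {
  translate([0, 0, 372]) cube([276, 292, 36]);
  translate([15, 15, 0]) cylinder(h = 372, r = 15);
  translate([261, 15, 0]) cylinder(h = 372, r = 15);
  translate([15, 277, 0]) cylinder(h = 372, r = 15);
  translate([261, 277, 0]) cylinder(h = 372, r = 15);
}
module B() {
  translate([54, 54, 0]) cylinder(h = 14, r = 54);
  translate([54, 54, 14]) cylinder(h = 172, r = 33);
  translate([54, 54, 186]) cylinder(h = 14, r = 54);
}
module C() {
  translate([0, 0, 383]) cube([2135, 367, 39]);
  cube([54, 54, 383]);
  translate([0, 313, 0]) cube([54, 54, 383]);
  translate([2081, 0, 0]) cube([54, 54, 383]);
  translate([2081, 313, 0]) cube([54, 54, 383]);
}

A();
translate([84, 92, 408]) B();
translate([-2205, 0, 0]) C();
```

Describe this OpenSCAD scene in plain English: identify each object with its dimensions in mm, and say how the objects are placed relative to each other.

A is a four-legged stool. The seat is a 276×292×36 mm slab whose top surface is at z = 408 mm; four round legs, each 30 mm in diameter, run from the floor (z = 0) to the underside of the seat, each leg's axis is inset half a diameter from the nearest pair of seat edges (so the leg's bounding box is flush with the corner).

B is a spool: two coaxial disc flanges of radius 54 mm and thickness 14 mm, joined by a core cylinder of radius 33 mm and height 172 mm. The lower flange rests on z = 0 and the three cylinders share a vertical axis.

C is a long wooden bench with a 2135 mm (x) × 367 mm (y) seat, 39 mm thick, its top surface 422 mm above the floor. Four 54 mm square legs at the seat corners, flush with the edges, run from z = 0 to the seat underside.

The spool is on top of the stool, centred. The bench is on the floor beside the stool on its −x side.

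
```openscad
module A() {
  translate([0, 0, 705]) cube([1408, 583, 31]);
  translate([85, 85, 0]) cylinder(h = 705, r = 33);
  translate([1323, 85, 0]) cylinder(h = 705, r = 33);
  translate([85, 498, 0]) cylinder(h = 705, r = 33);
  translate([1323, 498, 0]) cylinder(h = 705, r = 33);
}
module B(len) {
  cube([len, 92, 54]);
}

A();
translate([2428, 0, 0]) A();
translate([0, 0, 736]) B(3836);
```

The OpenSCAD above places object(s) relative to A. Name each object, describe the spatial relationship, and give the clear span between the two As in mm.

Second table starts at x = 2428; first ends at x = 1408; clear span = 2428 − 1408 = 1020 mm.

A is a table. B is a beam. A beam spans the tops of two tables. The clear span between the two tables is 1020 mm.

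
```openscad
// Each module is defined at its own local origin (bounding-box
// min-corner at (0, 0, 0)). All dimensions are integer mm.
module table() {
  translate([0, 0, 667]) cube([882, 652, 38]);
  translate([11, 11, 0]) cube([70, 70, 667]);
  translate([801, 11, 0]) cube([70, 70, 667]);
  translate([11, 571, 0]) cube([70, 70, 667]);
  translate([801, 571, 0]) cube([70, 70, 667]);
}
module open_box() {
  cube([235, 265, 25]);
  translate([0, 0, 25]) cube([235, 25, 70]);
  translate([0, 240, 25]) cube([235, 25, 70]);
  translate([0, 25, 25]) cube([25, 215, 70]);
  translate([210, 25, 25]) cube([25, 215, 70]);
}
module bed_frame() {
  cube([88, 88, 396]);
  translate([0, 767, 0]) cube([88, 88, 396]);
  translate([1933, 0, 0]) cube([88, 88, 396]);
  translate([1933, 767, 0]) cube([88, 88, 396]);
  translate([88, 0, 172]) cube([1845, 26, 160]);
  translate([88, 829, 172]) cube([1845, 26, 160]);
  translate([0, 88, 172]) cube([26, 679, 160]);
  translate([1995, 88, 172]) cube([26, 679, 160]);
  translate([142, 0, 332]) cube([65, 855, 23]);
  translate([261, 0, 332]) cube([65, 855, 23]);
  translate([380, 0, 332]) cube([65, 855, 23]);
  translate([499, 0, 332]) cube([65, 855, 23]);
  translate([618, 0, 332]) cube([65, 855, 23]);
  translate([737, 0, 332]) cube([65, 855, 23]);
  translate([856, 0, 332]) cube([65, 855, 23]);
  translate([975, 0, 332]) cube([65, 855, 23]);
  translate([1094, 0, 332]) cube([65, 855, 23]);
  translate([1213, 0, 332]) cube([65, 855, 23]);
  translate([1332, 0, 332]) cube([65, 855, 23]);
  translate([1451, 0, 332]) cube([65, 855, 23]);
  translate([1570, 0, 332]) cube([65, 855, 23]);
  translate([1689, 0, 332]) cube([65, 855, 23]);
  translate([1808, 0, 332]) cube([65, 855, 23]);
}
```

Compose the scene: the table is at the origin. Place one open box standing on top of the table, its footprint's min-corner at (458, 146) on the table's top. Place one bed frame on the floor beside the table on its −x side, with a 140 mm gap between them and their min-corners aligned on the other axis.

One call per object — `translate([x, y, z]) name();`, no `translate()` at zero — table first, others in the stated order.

table();
translate([458, 146, 705]) open_box();
translate([-2161, 0, 0]) bed_frame();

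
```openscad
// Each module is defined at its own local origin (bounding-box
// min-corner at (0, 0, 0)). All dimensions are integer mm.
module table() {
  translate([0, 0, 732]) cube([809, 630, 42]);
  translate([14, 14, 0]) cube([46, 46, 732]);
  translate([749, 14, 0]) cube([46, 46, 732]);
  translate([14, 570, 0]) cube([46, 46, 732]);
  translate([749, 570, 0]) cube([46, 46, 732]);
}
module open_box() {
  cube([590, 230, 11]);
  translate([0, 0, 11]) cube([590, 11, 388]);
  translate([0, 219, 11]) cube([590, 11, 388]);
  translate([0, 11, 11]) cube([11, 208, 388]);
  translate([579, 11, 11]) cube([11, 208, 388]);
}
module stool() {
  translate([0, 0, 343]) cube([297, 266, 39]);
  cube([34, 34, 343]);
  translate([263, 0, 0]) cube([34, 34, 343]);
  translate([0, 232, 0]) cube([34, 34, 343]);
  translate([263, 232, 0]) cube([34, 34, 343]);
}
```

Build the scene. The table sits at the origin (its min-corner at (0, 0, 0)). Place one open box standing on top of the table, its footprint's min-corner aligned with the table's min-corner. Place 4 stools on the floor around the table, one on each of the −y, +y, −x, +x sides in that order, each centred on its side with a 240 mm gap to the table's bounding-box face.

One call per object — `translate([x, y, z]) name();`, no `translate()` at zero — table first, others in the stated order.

table();
translate([0, 0, 774]) open_box();
translate([256, -506, 0]) stool();
translate([256, 870, 0]) stool();
translate([-537, 182, 0]) stool();
translate([1049, 182, 0]) stool();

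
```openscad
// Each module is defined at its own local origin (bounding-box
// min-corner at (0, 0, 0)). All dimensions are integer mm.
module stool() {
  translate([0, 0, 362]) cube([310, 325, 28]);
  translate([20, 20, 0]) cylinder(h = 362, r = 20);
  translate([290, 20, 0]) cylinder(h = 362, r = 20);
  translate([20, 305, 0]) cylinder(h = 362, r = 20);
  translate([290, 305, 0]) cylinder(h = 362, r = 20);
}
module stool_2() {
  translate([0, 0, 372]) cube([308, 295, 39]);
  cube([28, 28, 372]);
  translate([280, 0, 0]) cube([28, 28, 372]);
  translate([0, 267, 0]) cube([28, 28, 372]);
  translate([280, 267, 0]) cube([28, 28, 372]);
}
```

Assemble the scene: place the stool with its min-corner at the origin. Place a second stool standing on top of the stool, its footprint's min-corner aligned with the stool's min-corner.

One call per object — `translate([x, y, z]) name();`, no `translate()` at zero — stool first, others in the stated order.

stool();
translate([0, 0, 390]) stool_2();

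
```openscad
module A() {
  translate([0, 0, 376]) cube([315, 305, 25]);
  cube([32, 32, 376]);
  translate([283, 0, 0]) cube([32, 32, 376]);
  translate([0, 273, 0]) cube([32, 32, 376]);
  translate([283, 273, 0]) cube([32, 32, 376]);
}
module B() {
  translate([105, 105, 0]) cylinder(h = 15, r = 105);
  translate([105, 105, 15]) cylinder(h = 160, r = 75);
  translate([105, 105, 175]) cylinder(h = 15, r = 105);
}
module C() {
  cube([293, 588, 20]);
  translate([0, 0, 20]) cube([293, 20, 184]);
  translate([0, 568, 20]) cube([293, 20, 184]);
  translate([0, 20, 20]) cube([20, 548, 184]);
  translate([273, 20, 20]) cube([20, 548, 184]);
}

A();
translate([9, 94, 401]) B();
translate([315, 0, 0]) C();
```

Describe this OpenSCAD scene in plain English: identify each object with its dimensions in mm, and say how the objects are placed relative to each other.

A is a simple wooden stool: a rectangular seat 315 mm (x) by 305 mm (y), 25 mm thick, top face at z = 401 mm, on four square legs, each 32×32 mm in cross-section. The legs rest on z = 0, each flush with a corner of the seat.

B is a spool: two coaxial disc flanges of radius 105 mm and thickness 15 mm, joined by a core cylinder of radius 75 mm and height 160 mm. The lower flange rests on z = 0 and the three cylinders share a vertical axis.

C is an open-topped rectangular box: outside dimensions 293×588×204 mm, with a uniform wall and base thickness of 20 mm. The base is a full 293×588 slab on the floor; four walls sit on top of the base. The front and back walls (the −y and +y sides) span the full width; the two side walls fit between them.

The spool is on top of the stool. The open box is against the stool's +x side, with their −y faces flush.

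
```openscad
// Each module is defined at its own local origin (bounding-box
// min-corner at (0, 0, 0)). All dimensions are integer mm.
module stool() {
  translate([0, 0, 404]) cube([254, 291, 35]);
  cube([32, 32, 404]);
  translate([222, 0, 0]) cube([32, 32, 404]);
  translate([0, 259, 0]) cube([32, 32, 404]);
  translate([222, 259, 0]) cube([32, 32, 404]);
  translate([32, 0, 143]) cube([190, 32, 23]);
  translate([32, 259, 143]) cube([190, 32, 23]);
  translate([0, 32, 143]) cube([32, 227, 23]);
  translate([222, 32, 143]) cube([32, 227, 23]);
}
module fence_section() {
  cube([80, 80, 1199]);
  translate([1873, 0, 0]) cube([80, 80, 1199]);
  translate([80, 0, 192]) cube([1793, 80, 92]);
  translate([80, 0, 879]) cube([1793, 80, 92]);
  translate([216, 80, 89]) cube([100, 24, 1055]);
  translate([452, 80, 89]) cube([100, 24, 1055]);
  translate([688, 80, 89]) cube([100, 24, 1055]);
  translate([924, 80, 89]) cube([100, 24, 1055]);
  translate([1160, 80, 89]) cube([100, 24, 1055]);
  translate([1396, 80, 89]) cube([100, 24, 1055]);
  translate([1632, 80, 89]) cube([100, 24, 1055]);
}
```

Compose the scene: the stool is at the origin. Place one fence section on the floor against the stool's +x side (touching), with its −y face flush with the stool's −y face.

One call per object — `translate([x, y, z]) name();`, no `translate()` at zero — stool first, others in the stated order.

stool();
translate([254, 0, 0]) fence_section();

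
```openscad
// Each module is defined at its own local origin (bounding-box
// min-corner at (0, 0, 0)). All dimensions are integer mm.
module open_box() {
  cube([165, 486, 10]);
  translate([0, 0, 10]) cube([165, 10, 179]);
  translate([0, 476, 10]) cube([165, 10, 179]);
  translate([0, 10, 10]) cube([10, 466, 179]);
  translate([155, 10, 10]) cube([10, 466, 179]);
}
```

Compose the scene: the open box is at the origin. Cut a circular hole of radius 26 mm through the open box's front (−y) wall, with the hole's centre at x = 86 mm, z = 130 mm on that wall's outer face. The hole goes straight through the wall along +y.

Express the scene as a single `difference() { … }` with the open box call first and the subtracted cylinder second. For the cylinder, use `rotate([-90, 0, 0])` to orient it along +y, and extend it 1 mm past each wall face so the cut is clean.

difference() {
  open_box();
  translate([86, -1, 130]) rotate([-90, 0, 0]) cylinder(h = 12, r = 26);
}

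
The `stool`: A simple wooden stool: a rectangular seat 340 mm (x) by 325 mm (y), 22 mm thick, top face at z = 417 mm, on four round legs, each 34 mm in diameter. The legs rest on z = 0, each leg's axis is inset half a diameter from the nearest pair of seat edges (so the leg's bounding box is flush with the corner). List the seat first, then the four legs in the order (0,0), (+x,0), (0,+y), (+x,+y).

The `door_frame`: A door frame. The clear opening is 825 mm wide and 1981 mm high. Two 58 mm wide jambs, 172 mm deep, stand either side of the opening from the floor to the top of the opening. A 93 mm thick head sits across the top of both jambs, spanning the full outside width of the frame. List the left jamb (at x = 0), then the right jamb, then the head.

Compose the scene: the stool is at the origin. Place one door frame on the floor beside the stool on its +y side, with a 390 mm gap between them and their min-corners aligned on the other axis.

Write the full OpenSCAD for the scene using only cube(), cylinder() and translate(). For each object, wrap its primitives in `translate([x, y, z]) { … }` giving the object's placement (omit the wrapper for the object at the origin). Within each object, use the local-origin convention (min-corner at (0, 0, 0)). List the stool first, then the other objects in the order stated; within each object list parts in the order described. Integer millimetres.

translate([0, 0, 395]) cube([340, 325, 22]);
translate([17, 17, 0]) cylinder(h = 395, r = 17);
translate([323, 17, 0]) cylinder(h = 395, r = 17);
translate([17, 308, 0]) cylinder(h = 395, r = 17);
translate([323, 308, 0]) cylinder(h = 395, r = 17);
translate([0, 715, 0]) {
  cube([58, 172, 1981]);
  translate([883, 0, 0]) cube([58, 172, 1981]);
  translate([0, 0, 1981]) cube([941, 172, 93]);
}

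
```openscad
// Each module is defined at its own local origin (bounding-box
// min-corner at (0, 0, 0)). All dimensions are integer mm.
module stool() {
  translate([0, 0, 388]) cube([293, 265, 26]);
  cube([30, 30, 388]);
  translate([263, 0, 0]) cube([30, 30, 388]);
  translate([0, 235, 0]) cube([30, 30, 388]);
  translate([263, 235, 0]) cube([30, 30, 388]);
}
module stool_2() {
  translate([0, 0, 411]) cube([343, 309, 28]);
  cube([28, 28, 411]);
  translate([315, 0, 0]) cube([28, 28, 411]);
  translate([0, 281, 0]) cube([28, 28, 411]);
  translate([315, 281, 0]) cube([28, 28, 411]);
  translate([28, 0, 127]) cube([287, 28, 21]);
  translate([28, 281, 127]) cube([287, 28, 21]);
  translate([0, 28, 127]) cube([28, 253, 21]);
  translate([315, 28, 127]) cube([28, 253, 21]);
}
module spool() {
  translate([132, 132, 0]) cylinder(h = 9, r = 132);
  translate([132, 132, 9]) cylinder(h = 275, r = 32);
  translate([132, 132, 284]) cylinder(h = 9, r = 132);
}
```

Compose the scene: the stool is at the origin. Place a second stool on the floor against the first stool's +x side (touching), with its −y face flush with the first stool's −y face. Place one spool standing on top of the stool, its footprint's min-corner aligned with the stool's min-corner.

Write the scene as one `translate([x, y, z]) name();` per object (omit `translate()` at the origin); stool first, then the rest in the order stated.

stool();
translate([293, 0, 0]) stool_2();
translate([0, 0, 414]) spool();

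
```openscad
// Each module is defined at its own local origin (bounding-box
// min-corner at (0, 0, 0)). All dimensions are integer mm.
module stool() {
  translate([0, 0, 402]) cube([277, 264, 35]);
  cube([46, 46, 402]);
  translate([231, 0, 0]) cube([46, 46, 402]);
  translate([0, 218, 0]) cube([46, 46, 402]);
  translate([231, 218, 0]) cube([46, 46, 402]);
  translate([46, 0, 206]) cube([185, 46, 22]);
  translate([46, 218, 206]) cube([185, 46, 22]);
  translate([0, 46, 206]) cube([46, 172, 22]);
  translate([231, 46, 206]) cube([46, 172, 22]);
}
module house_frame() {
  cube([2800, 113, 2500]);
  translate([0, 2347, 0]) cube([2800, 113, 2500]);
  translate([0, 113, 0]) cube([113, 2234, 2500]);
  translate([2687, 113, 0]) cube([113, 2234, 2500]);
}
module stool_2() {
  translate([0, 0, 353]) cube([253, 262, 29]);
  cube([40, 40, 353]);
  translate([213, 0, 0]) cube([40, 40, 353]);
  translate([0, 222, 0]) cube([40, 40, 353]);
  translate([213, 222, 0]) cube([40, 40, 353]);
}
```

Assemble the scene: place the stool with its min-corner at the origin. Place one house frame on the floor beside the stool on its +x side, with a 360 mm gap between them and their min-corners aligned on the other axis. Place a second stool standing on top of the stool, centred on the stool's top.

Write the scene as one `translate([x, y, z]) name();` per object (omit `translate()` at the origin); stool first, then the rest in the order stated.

stool();
translate([637, 0, 0]) house_frame();
translate([12, 1, 437]) stool_2();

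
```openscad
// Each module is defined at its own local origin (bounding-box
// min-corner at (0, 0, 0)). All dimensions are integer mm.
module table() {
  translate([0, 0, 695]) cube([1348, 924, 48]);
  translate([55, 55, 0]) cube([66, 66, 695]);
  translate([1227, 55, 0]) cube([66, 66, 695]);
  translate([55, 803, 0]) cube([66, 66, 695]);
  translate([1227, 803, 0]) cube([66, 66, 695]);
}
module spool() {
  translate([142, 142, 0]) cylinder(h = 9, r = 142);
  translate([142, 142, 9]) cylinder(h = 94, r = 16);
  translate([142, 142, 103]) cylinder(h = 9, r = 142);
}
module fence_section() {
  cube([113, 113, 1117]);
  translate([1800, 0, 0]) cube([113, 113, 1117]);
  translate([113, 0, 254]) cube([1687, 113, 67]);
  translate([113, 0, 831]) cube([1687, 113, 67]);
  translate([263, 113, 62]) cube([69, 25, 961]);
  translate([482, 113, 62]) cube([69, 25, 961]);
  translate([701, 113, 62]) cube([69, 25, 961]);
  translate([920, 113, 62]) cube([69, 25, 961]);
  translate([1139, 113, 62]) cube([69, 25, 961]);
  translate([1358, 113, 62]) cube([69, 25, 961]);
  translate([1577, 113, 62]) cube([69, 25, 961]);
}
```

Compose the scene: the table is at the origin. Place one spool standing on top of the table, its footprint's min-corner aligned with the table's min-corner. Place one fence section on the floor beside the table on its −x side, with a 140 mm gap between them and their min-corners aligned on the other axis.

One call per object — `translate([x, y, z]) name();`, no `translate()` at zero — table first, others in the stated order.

table();
translate([0, 0, 743]) spool();
translate([-2053, 0, 0]) fence_section();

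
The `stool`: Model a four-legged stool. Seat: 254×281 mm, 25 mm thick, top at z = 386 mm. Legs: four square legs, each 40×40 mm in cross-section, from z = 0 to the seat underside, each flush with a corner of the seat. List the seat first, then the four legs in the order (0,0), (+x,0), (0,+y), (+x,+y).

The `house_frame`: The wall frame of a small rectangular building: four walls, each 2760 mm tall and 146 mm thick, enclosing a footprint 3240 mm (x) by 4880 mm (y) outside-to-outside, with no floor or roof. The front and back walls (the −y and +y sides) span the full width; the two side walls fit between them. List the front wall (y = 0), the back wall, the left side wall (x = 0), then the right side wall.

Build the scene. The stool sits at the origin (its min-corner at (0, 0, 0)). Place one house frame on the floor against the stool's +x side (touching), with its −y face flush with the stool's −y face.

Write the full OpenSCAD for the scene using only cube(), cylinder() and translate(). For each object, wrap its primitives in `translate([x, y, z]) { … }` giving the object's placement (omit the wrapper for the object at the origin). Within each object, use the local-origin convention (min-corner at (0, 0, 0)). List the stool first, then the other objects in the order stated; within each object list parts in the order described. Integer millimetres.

translate([0, 0, 361]) cube([254, 281, 25]);
cube([40, 40, 361]);
translate([214, 0, 0]) cube([40, 40, 361]);
translate([0, 241, 0]) cube([40, 40, 361]);
translate([214, 241, 0]) cube([40, 40, 361]);
translate([254, 0, 0]) {
  cube([3240, 146, 2760]);
  translate([0, 4734, 0]) cube([3240, 146, 2760]);
  translate([0, 146, 0]) cube([146, 4588, 2760]);
  translate([3094, 146, 0]) cube([146, 4588, 2760]);
}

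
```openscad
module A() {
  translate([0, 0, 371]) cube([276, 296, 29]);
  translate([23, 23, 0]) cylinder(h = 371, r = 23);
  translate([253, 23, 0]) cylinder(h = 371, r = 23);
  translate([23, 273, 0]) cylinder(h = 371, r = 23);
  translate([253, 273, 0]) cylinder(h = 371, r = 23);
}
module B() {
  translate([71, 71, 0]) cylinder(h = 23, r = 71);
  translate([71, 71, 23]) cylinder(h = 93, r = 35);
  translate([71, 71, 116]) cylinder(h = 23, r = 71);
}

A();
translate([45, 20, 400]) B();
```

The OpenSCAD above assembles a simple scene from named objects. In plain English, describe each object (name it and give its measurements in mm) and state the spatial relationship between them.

A is a four-legged stool. The seat is 276×296 mm, 29 mm thick, top at z = 400 mm. It stands on four round legs, each 46 mm in diameter, from z = 0 to the seat underside, each leg's axis is inset half a diameter from the nearest pair of seat edges (so the leg's bounding box is flush with the corner).

B is a spool: two coaxial disc flanges of radius 71 mm and thickness 23 mm, joined by a core cylinder of radius 35 mm and height 93 mm. The lower flange rests on z = 0 and the three cylinders share a vertical axis.

The spool is on top of the stool.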